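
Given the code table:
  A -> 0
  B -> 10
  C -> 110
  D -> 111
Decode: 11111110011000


Decoding:
111 -> D
111 -> D
10 -> B
0 -> A
110 -> C
0 -> A
0 -> A


Result: DDBACAA


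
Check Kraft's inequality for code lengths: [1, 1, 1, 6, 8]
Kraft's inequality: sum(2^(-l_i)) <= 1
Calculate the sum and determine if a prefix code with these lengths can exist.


Sum = 2^(-1) + 2^(-1) + 2^(-1) + 2^(-6) + 2^(-8)
    = 0.5 + 0.5 + 0.5 + 0.015625 + 0.00390625
    = 389/256 = 1.51953125
Since 1.51953125 > 1, Kraft's inequality is NOT satisfied.
A prefix code with these lengths CANNOT exist.

Kraft sum = 1.51953125. Not satisfied.


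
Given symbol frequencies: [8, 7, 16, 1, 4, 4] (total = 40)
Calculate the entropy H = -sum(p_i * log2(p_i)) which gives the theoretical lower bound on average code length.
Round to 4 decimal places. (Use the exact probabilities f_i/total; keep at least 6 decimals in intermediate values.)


Per-symbol terms -p_i * log2(p_i) with p_i = f_i/40:
  p = 8/40 = 0.200000: log2(p) = -2.321928, -p*log2(p) = 0.464386
  p = 7/40 = 0.175000: log2(p) = -2.514573, -p*log2(p) = 0.440050
  p = 16/40 = 0.400000: log2(p) = -1.321928, -p*log2(p) = 0.528771
  p = 1/40 = 0.025000: log2(p) = -5.321928, -p*log2(p) = 0.133048
  p = 4/40 = 0.100000: log2(p) = -3.321928, -p*log2(p) = 0.332193
  p = 4/40 = 0.100000: log2(p) = -3.321928, -p*log2(p) = 0.332193
H = 0.464386 + 0.440050 + 0.528771 + 0.133048 + 0.332193 + 0.332193 = 2.230641

H = 2.2306 bits/symbol


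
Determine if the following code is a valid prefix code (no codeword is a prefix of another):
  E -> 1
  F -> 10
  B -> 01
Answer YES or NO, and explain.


Checking each pair (does one codeword prefix another?):
  E='1' vs F='10': prefix -- VIOLATION

NO -- this is NOT a valid prefix code. E (1) is a prefix of F (10).


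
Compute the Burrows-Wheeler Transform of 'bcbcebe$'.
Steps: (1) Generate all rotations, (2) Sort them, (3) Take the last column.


Rotations (sorted):
  0: $bcbcebe -> last char: e
  1: bcbcebe$ -> last char: $
  2: bcebe$bc -> last char: c
  3: be$bcbce -> last char: e
  4: cbcebe$b -> last char: b
  5: cebe$bcb -> last char: b
  6: e$bcbceb -> last char: b
  7: ebe$bcbc -> last char: c


BWT = e$cebbbc


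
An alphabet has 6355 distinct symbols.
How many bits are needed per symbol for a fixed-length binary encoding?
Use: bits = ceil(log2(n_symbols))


log2(6355) = 12.6337
Bracket: 2^12 = 4096 < 6355 <= 2^13 = 8192
So ceil(log2(6355)) = 13

bits = ceil(log2(6355)) = ceil(12.6337) = 13 bits


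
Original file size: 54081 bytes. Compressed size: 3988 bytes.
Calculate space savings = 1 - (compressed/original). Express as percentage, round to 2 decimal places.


ratio = compressed/original = 3988/54081 = 0.073741
savings = 1 - ratio = 1 - 0.073741 = 0.926259
as a percentage: 0.926259 * 100 = 92.63%

Space savings = 1 - 3988/54081 = 92.63%


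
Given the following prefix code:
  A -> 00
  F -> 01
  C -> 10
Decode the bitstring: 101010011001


Decoding step by step:
Bits 10 -> C
Bits 10 -> C
Bits 10 -> C
Bits 01 -> F
Bits 10 -> C
Bits 01 -> F


Decoded message: CCCFCF


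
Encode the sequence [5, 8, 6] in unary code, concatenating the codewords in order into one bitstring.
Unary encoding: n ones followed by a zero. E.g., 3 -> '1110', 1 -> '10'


Encode each number as n ones followed by a terminating 0:
  5 -> 111110 (6 bits)
  8 -> 111111110 (9 bits)
  6 -> 1111110 (7 bits)
Total length = 6 + 9 + 7 = 22 bits.

Unary([5, 8, 6]) = 1111101111111101111110 (22 bits)


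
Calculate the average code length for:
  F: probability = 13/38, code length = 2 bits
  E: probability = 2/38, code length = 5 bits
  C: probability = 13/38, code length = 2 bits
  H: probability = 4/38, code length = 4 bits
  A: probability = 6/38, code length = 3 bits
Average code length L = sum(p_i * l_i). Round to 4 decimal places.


Weighted contributions p_i * l_i:
  F: (13/38) * 2 = 26/38
  E: (2/38) * 5 = 10/38
  C: (13/38) * 2 = 26/38
  H: (4/38) * 4 = 16/38
  A: (6/38) * 3 = 18/38
Sum = (26 + 10 + 26 + 16 + 18)/38 = 96/38

L = 96/38 = 2.5263 bits/symbol


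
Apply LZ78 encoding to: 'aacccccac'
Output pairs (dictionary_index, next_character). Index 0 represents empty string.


LZ78 encoding steps:
Dictionary: {0: ''}
Step 1: w='' (idx 0), next='a' -> output (0, 'a'), add 'a' as idx 1
Step 2: w='a' (idx 1), next='c' -> output (1, 'c'), add 'ac' as idx 2
Step 3: w='' (idx 0), next='c' -> output (0, 'c'), add 'c' as idx 3
Step 4: w='c' (idx 3), next='c' -> output (3, 'c'), add 'cc' as idx 4
Step 5: w='c' (idx 3), next='a' -> output (3, 'a'), add 'ca' as idx 5
Step 6: w='c' (idx 3), end of input -> output (3, '')


Encoded: [(0, 'a'), (1, 'c'), (0, 'c'), (3, 'c'), (3, 'a'), (3, '')]


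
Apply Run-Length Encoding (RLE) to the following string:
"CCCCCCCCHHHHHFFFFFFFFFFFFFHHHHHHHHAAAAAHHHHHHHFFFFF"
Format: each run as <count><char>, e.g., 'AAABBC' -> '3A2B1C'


Scanning runs left to right:
  i=0: run of 'C' x 8 -> '8C'
  i=8: run of 'H' x 5 -> '5H'
  i=13: run of 'F' x 13 -> '13F'
  i=26: run of 'H' x 8 -> '8H'
  i=34: run of 'A' x 5 -> '5A'
  i=39: run of 'H' x 7 -> '7H'
  i=46: run of 'F' x 5 -> '5F'

RLE = 8C5H13F8H5A7H5F


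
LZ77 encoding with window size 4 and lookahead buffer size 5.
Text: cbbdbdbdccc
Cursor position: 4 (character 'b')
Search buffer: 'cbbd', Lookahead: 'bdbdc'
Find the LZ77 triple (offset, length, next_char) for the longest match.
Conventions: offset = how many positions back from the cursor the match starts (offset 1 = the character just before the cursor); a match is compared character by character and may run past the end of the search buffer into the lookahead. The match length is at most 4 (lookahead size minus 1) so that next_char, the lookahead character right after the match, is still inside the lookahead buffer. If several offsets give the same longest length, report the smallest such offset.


Try each offset into the search buffer:
  offset=1 (pos 3, char 'd'): match length 0
  offset=2 (pos 2, char 'b'): match length 4
  offset=3 (pos 1, char 'b'): match length 1
  offset=4 (pos 0, char 'c'): match length 0
Longest match has length 4 at offset 2.
next_char = character at position 4 + 4 = 8 -> 'c'

Best match: offset=2, length=4 (matching 'bdbd' starting at position 2)
LZ77 triple: (2, 4, 'c')


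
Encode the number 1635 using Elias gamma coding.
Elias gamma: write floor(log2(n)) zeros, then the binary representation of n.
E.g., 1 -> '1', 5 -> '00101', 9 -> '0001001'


num_bits = floor(log2(1635)) + 1 = 11
leading_zeros = num_bits - 1 = 10
binary(1635) = 11001100011

Elias gamma(1635) = '0000000000' + '11001100011' = 000000000011001100011 (21 bits)


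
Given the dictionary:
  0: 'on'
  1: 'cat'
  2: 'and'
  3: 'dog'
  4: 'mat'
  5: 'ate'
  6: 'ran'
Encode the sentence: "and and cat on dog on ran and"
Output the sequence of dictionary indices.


Look up each word in the dictionary:
  'and' -> 2
  'and' -> 2
  'cat' -> 1
  'on' -> 0
  'dog' -> 3
  'on' -> 0
  'ran' -> 6
  'and' -> 2

Encoded: [2, 2, 1, 0, 3, 0, 6, 2]


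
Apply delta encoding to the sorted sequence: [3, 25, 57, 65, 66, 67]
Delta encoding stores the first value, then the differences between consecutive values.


First value: 3
Deltas:
  25 - 3 = 22
  57 - 25 = 32
  65 - 57 = 8
  66 - 65 = 1
  67 - 66 = 1


Delta encoded: [3, 22, 32, 8, 1, 1]


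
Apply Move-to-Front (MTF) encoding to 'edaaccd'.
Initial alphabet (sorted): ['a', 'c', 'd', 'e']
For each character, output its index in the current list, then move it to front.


MTF encoding:
'e': index 3 in ['a', 'c', 'd', 'e'] -> ['e', 'a', 'c', 'd']
'd': index 3 in ['e', 'a', 'c', 'd'] -> ['d', 'e', 'a', 'c']
'a': index 2 in ['d', 'e', 'a', 'c'] -> ['a', 'd', 'e', 'c']
'a': index 0 in ['a', 'd', 'e', 'c'] -> ['a', 'd', 'e', 'c']
'c': index 3 in ['a', 'd', 'e', 'c'] -> ['c', 'a', 'd', 'e']
'c': index 0 in ['c', 'a', 'd', 'e'] -> ['c', 'a', 'd', 'e']
'd': index 2 in ['c', 'a', 'd', 'e'] -> ['d', 'c', 'a', 'e']


Output: [3, 3, 2, 0, 3, 0, 2]


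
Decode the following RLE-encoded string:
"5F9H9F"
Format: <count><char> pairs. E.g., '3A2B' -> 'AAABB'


Expanding each <count><char> pair:
  5F -> 'FFFFF'
  9H -> 'HHHHHHHHH'
  9F -> 'FFFFFFFFF'

Decoded = FFFFFHHHHHHHHHFFFFFFFFF


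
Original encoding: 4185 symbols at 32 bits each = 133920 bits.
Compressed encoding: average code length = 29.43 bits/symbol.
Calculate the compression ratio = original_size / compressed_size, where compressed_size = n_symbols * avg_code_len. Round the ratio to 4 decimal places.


original_size = n_symbols * orig_bits = 4185 * 32 = 133920 bits
compressed_size = n_symbols * avg_code_len = 4185 * 29.43 = 123164.55 bits
ratio = original_size / compressed_size = 133920 / 123164.55 = 1.0873

Compression ratio = 1.0873


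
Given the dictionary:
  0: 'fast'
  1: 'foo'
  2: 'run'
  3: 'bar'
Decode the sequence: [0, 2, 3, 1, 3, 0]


Look up each index in the dictionary:
  0 -> 'fast'
  2 -> 'run'
  3 -> 'bar'
  1 -> 'foo'
  3 -> 'bar'
  0 -> 'fast'

Decoded: "fast run bar foo bar fast"


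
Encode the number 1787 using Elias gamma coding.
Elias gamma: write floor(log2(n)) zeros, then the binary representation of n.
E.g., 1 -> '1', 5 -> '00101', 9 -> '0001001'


num_bits = floor(log2(1787)) + 1 = 11
leading_zeros = num_bits - 1 = 10
binary(1787) = 11011111011

Elias gamma(1787) = '0000000000' + '11011111011' = 000000000011011111011 (21 bits)


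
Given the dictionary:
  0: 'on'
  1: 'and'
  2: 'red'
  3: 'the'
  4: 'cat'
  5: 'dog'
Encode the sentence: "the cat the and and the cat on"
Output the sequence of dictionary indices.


Look up each word in the dictionary:
  'the' -> 3
  'cat' -> 4
  'the' -> 3
  'and' -> 1
  'and' -> 1
  'the' -> 3
  'cat' -> 4
  'on' -> 0

Encoded: [3, 4, 3, 1, 1, 3, 4, 0]


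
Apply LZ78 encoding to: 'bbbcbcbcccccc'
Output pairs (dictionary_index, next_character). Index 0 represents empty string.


LZ78 encoding steps:
Dictionary: {0: ''}
Step 1: w='' (idx 0), next='b' -> output (0, 'b'), add 'b' as idx 1
Step 2: w='b' (idx 1), next='b' -> output (1, 'b'), add 'bb' as idx 2
Step 3: w='' (idx 0), next='c' -> output (0, 'c'), add 'c' as idx 3
Step 4: w='b' (idx 1), next='c' -> output (1, 'c'), add 'bc' as idx 4
Step 5: w='bc' (idx 4), next='c' -> output (4, 'c'), add 'bcc' as idx 5
Step 6: w='c' (idx 3), next='c' -> output (3, 'c'), add 'cc' as idx 6
Step 7: w='cc' (idx 6), end of input -> output (6, '')


Encoded: [(0, 'b'), (1, 'b'), (0, 'c'), (1, 'c'), (4, 'c'), (3, 'c'), (6, '')]


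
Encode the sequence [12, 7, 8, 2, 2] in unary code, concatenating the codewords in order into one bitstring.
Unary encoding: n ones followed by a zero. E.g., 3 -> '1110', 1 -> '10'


Encode each number as n ones followed by a terminating 0:
  12 -> 1111111111110 (13 bits)
  7 -> 11111110 (8 bits)
  8 -> 111111110 (9 bits)
  2 -> 110 (3 bits)
  2 -> 110 (3 bits)
Total length = 13 + 8 + 9 + 3 + 3 = 36 bits.

Unary([12, 7, 8, 2, 2]) = 111111111111011111110111111110110110 (36 bits)


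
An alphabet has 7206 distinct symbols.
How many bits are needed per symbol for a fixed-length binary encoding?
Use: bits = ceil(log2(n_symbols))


log2(7206) = 12.815
Bracket: 2^12 = 4096 < 7206 <= 2^13 = 8192
So ceil(log2(7206)) = 13

bits = ceil(log2(7206)) = ceil(12.815) = 13 bits


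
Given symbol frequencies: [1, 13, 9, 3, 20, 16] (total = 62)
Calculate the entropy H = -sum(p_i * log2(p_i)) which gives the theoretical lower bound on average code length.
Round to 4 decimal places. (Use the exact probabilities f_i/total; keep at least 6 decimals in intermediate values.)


Per-symbol terms -p_i * log2(p_i) with p_i = f_i/62:
  p = 1/62 = 0.016129: log2(p) = -5.954196, -p*log2(p) = 0.096035
  p = 13/62 = 0.209677: log2(p) = -2.253757, -p*log2(p) = 0.472562
  p = 9/62 = 0.145161: log2(p) = -2.784271, -p*log2(p) = 0.404168
  p = 3/62 = 0.048387: log2(p) = -4.369234, -p*log2(p) = 0.211415
  p = 20/62 = 0.322581: log2(p) = -1.632268, -p*log2(p) = 0.526538
  p = 16/62 = 0.258065: log2(p) = -1.954196, -p*log2(p) = 0.504309
H = 0.096035 + 0.472562 + 0.404168 + 0.211415 + 0.526538 + 0.504309 = 2.215027

H = 2.215 bits/symbol


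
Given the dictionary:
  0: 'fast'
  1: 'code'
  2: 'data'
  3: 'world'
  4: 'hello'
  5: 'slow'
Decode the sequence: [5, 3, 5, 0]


Look up each index in the dictionary:
  5 -> 'slow'
  3 -> 'world'
  5 -> 'slow'
  0 -> 'fast'

Decoded: "slow world slow fast"


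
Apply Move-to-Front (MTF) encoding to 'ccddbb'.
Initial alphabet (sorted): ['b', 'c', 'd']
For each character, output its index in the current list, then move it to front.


MTF encoding:
'c': index 1 in ['b', 'c', 'd'] -> ['c', 'b', 'd']
'c': index 0 in ['c', 'b', 'd'] -> ['c', 'b', 'd']
'd': index 2 in ['c', 'b', 'd'] -> ['d', 'c', 'b']
'd': index 0 in ['d', 'c', 'b'] -> ['d', 'c', 'b']
'b': index 2 in ['d', 'c', 'b'] -> ['b', 'd', 'c']
'b': index 0 in ['b', 'd', 'c'] -> ['b', 'd', 'c']


Output: [1, 0, 2, 0, 2, 0]


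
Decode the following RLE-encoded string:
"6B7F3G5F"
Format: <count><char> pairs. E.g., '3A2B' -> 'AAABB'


Expanding each <count><char> pair:
  6B -> 'BBBBBB'
  7F -> 'FFFFFFF'
  3G -> 'GGG'
  5F -> 'FFFFF'

Decoded = BBBBBBFFFFFFFGGGFFFFF


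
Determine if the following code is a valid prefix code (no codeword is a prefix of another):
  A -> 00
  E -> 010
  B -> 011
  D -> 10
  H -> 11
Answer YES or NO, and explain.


Checking each pair (does one codeword prefix another?):
  A='00' vs E='010': no prefix
  A='00' vs B='011': no prefix
  A='00' vs D='10': no prefix
  A='00' vs H='11': no prefix
  E='010' vs A='00': no prefix
  E='010' vs B='011': no prefix
  E='010' vs D='10': no prefix
  E='010' vs H='11': no prefix
  B='011' vs A='00': no prefix
  B='011' vs E='010': no prefix
  B='011' vs D='10': no prefix
  B='011' vs H='11': no prefix
  D='10' vs A='00': no prefix
  D='10' vs E='010': no prefix
  D='10' vs B='011': no prefix
  D='10' vs H='11': no prefix
  H='11' vs A='00': no prefix
  H='11' vs E='010': no prefix
  H='11' vs B='011': no prefix
  H='11' vs D='10': no prefix
No violation found over all pairs.

YES -- this is a valid prefix code. No codeword is a prefix of any other codeword.


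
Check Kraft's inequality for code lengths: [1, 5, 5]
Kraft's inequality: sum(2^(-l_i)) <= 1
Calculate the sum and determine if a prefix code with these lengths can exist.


Sum = 2^(-1) + 2^(-5) + 2^(-5)
    = 0.5 + 0.03125 + 0.03125
    = 18/32 = 0.5625
Since 0.5625 <= 1, Kraft's inequality IS satisfied.
A prefix code with these lengths CAN exist.

Kraft sum = 0.5625. Satisfied.


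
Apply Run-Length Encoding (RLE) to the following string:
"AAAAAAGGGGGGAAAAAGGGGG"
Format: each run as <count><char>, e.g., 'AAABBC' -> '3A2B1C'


Scanning runs left to right:
  i=0: run of 'A' x 6 -> '6A'
  i=6: run of 'G' x 6 -> '6G'
  i=12: run of 'A' x 5 -> '5A'
  i=17: run of 'G' x 5 -> '5G'

RLE = 6A6G5A5G


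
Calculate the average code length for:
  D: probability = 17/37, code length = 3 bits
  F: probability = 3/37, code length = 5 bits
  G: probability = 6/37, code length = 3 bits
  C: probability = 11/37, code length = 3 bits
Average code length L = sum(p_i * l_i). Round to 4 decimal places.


Weighted contributions p_i * l_i:
  D: (17/37) * 3 = 51/37
  F: (3/37) * 5 = 15/37
  G: (6/37) * 3 = 18/37
  C: (11/37) * 3 = 33/37
Sum = (51 + 15 + 18 + 33)/37 = 117/37

L = 117/37 = 3.1622 bits/symbol


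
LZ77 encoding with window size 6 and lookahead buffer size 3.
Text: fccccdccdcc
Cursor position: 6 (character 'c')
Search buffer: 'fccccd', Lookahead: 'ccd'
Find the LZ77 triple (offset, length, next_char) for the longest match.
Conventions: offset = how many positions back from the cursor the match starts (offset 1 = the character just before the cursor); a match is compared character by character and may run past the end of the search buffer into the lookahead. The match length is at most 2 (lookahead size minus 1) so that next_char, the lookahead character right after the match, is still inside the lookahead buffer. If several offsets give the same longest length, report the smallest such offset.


Try each offset into the search buffer:
  offset=1 (pos 5, char 'd'): match length 0
  offset=2 (pos 4, char 'c'): match length 1
  offset=3 (pos 3, char 'c'): match length 2
  offset=4 (pos 2, char 'c'): match length 2
  offset=5 (pos 1, char 'c'): match length 2
  offset=6 (pos 0, char 'f'): match length 0
Longest match has length 2, found at offsets 3, 4, 5; take the smallest, offset 3.
next_char = character at position 6 + 2 = 8 -> 'd'

Best match: offset=3, length=2 (matching 'cc' starting at position 3)
LZ77 triple: (3, 2, 'd')


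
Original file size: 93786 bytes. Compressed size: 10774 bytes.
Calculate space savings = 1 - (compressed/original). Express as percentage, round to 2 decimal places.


ratio = compressed/original = 10774/93786 = 0.114879
savings = 1 - ratio = 1 - 0.114879 = 0.885121
as a percentage: 0.885121 * 100 = 88.51%

Space savings = 1 - 10774/93786 = 88.51%


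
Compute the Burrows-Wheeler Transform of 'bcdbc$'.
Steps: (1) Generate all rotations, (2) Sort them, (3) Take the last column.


Rotations (sorted):
  0: $bcdbc -> last char: c
  1: bc$bcd -> last char: d
  2: bcdbc$ -> last char: $
  3: c$bcdb -> last char: b
  4: cdbc$b -> last char: b
  5: dbc$bc -> last char: c


BWT = cd$bbc


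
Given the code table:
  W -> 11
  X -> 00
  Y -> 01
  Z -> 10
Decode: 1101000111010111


Decoding:
11 -> W
01 -> Y
00 -> X
01 -> Y
11 -> W
01 -> Y
01 -> Y
11 -> W


Result: WYXYWYYW


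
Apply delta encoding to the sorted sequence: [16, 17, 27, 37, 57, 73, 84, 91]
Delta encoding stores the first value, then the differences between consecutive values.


First value: 16
Deltas:
  17 - 16 = 1
  27 - 17 = 10
  37 - 27 = 10
  57 - 37 = 20
  73 - 57 = 16
  84 - 73 = 11
  91 - 84 = 7


Delta encoded: [16, 1, 10, 10, 20, 16, 11, 7]


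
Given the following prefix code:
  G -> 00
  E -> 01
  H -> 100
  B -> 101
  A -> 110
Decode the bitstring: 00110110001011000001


Decoding step by step:
Bits 00 -> G
Bits 110 -> A
Bits 110 -> A
Bits 00 -> G
Bits 101 -> B
Bits 100 -> H
Bits 00 -> G
Bits 01 -> E


Decoded message: GAAGBHGE


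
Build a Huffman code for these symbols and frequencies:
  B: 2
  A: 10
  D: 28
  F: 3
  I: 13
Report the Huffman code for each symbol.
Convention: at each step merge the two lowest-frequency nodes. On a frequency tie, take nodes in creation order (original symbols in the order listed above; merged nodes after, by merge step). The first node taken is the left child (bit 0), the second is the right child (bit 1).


Huffman tree construction:
Step 1: Merge B(2) + F(3) = 5
Step 2: Merge (B+F)(5) + A(10) = 15
Step 3: Merge I(13) + ((B+F)+A)(15) = 28
Step 4: Merge D(28) + (I+((B+F)+A))(28) = 56
Read each symbol's code off the tree from the root (left child = 0, right child = 1).

Codes:
  B: 1100 (length 4)
  A: 111 (length 3)
  D: 0 (length 1)
  F: 1101 (length 4)
  I: 10 (length 2)
Average code length: 104/56 = 1.8571 bits/symbol


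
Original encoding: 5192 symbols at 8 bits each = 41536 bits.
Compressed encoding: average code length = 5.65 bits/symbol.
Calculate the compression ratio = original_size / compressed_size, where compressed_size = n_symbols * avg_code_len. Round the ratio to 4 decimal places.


original_size = n_symbols * orig_bits = 5192 * 8 = 41536 bits
compressed_size = n_symbols * avg_code_len = 5192 * 5.65 = 29334.8 bits
ratio = original_size / compressed_size = 41536 / 29334.8 = 1.4159

Compression ratio = 1.4159


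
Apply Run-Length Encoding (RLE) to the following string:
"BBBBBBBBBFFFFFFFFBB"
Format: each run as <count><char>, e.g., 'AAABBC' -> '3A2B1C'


Scanning runs left to right:
  i=0: run of 'B' x 9 -> '9B'
  i=9: run of 'F' x 8 -> '8F'
  i=17: run of 'B' x 2 -> '2B'

RLE = 9B8F2B


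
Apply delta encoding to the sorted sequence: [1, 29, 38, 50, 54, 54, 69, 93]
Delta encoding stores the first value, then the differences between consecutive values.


First value: 1
Deltas:
  29 - 1 = 28
  38 - 29 = 9
  50 - 38 = 12
  54 - 50 = 4
  54 - 54 = 0
  69 - 54 = 15
  93 - 69 = 24


Delta encoded: [1, 28, 9, 12, 4, 0, 15, 24]


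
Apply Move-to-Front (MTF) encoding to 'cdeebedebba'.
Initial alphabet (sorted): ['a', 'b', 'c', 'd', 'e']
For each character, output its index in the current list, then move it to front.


MTF encoding:
'c': index 2 in ['a', 'b', 'c', 'd', 'e'] -> ['c', 'a', 'b', 'd', 'e']
'd': index 3 in ['c', 'a', 'b', 'd', 'e'] -> ['d', 'c', 'a', 'b', 'e']
'e': index 4 in ['d', 'c', 'a', 'b', 'e'] -> ['e', 'd', 'c', 'a', 'b']
'e': index 0 in ['e', 'd', 'c', 'a', 'b'] -> ['e', 'd', 'c', 'a', 'b']
'b': index 4 in ['e', 'd', 'c', 'a', 'b'] -> ['b', 'e', 'd', 'c', 'a']
'e': index 1 in ['b', 'e', 'd', 'c', 'a'] -> ['e', 'b', 'd', 'c', 'a']
'd': index 2 in ['e', 'b', 'd', 'c', 'a'] -> ['d', 'e', 'b', 'c', 'a']
'e': index 1 in ['d', 'e', 'b', 'c', 'a'] -> ['e', 'd', 'b', 'c', 'a']
'b': index 2 in ['e', 'd', 'b', 'c', 'a'] -> ['b', 'e', 'd', 'c', 'a']
'b': index 0 in ['b', 'e', 'd', 'c', 'a'] -> ['b', 'e', 'd', 'c', 'a']
'a': index 4 in ['b', 'e', 'd', 'c', 'a'] -> ['a', 'b', 'e', 'd', 'c']


Output: [2, 3, 4, 0, 4, 1, 2, 1, 2, 0, 4]


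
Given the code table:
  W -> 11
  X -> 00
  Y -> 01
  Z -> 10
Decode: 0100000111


Decoding:
01 -> Y
00 -> X
00 -> X
01 -> Y
11 -> W


Result: YXXYW


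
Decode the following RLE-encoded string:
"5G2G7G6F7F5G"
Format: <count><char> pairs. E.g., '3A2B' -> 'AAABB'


Expanding each <count><char> pair:
  5G -> 'GGGGG'
  2G -> 'GG'
  7G -> 'GGGGGGG'
  6F -> 'FFFFFF'
  7F -> 'FFFFFFF'
  5G -> 'GGGGG'

Decoded = GGGGGGGGGGGGGGFFFFFFFFFFFFFGGGGG


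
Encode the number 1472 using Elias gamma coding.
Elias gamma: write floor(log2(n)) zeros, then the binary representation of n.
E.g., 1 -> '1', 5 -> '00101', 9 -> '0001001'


num_bits = floor(log2(1472)) + 1 = 11
leading_zeros = num_bits - 1 = 10
binary(1472) = 10111000000

Elias gamma(1472) = '0000000000' + '10111000000' = 000000000010111000000 (21 bits)


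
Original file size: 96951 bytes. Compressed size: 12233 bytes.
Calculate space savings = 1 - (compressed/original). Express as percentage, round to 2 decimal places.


ratio = compressed/original = 12233/96951 = 0.126177
savings = 1 - ratio = 1 - 0.126177 = 0.873823
as a percentage: 0.873823 * 100 = 87.38%

Space savings = 1 - 12233/96951 = 87.38%


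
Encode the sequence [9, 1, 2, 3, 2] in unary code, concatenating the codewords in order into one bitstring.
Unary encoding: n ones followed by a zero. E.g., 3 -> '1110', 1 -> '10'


Encode each number as n ones followed by a terminating 0:
  9 -> 1111111110 (10 bits)
  1 -> 10 (2 bits)
  2 -> 110 (3 bits)
  3 -> 1110 (4 bits)
  2 -> 110 (3 bits)
Total length = 10 + 2 + 3 + 4 + 3 = 22 bits.

Unary([9, 1, 2, 3, 2]) = 1111111110101101110110 (22 bits)


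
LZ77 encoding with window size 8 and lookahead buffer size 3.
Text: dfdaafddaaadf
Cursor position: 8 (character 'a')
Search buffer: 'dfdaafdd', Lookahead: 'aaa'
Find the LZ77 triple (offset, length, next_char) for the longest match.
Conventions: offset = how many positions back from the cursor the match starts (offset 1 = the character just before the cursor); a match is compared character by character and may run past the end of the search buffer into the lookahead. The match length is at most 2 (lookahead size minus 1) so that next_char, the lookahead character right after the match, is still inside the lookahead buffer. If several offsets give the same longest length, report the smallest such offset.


Try each offset into the search buffer:
  offset=1 (pos 7, char 'd'): match length 0
  offset=2 (pos 6, char 'd'): match length 0
  offset=3 (pos 5, char 'f'): match length 0
  offset=4 (pos 4, char 'a'): match length 1
  offset=5 (pos 3, char 'a'): match length 2
  offset=6 (pos 2, char 'd'): match length 0
  offset=7 (pos 1, char 'f'): match length 0
  offset=8 (pos 0, char 'd'): match length 0
Longest match has length 2 at offset 5.
next_char = character at position 8 + 2 = 10 -> 'a'

Best match: offset=5, length=2 (matching 'aa' starting at position 3)
LZ77 triple: (5, 2, 'a')


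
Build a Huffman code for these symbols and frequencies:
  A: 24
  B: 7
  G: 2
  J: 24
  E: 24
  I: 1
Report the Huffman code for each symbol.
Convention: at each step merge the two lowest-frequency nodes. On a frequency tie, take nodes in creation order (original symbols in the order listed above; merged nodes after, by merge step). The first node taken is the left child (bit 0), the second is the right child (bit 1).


Huffman tree construction:
Step 1: Merge I(1) + G(2) = 3
Step 2: Merge (I+G)(3) + B(7) = 10
Step 3: Merge ((I+G)+B)(10) + A(24) = 34
Step 4: Merge J(24) + E(24) = 48
Step 5: Merge (((I+G)+B)+A)(34) + (J+E)(48) = 82
Read each symbol's code off the tree from the root (left child = 0, right child = 1).

Codes:
  A: 01 (length 2)
  B: 001 (length 3)
  G: 0001 (length 4)
  J: 10 (length 2)
  E: 11 (length 2)
  I: 0000 (length 4)
Average code length: 177/82 = 2.1585 bits/symbol


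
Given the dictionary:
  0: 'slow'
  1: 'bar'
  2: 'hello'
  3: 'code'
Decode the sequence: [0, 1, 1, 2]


Look up each index in the dictionary:
  0 -> 'slow'
  1 -> 'bar'
  1 -> 'bar'
  2 -> 'hello'

Decoded: "slow bar bar hello"


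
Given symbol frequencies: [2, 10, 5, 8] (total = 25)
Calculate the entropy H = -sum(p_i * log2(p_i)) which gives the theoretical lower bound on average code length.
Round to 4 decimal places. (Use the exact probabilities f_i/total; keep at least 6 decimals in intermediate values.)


Per-symbol terms -p_i * log2(p_i) with p_i = f_i/25:
  p = 2/25 = 0.080000: log2(p) = -3.643856, -p*log2(p) = 0.291508
  p = 10/25 = 0.400000: log2(p) = -1.321928, -p*log2(p) = 0.528771
  p = 5/25 = 0.200000: log2(p) = -2.321928, -p*log2(p) = 0.464386
  p = 8/25 = 0.320000: log2(p) = -1.643856, -p*log2(p) = 0.526034
H = 0.291508 + 0.528771 + 0.464386 + 0.526034 = 1.810699

H = 1.8107 bits/symbol


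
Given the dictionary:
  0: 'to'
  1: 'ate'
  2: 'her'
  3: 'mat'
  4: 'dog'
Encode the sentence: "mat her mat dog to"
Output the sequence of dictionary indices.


Look up each word in the dictionary:
  'mat' -> 3
  'her' -> 2
  'mat' -> 3
  'dog' -> 4
  'to' -> 0

Encoded: [3, 2, 3, 4, 0]


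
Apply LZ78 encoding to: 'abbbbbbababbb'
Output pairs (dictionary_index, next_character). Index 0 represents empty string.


LZ78 encoding steps:
Dictionary: {0: ''}
Step 1: w='' (idx 0), next='a' -> output (0, 'a'), add 'a' as idx 1
Step 2: w='' (idx 0), next='b' -> output (0, 'b'), add 'b' as idx 2
Step 3: w='b' (idx 2), next='b' -> output (2, 'b'), add 'bb' as idx 3
Step 4: w='bb' (idx 3), next='b' -> output (3, 'b'), add 'bbb' as idx 4
Step 5: w='a' (idx 1), next='b' -> output (1, 'b'), add 'ab' as idx 5
Step 6: w='ab' (idx 5), next='b' -> output (5, 'b'), add 'abb' as idx 6
Step 7: w='b' (idx 2), end of input -> output (2, '')


Encoded: [(0, 'a'), (0, 'b'), (2, 'b'), (3, 'b'), (1, 'b'), (5, 'b'), (2, '')]


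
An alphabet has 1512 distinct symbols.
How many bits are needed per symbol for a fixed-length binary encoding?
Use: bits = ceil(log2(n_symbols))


log2(1512) = 10.5622
Bracket: 2^10 = 1024 < 1512 <= 2^11 = 2048
So ceil(log2(1512)) = 11

bits = ceil(log2(1512)) = ceil(10.5622) = 11 bits


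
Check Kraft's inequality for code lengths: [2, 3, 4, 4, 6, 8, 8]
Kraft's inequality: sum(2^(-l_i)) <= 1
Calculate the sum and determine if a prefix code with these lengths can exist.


Sum = 2^(-2) + 2^(-3) + 2^(-4) + 2^(-4) + 2^(-6) + 2^(-8) + 2^(-8)
    = 0.25 + 0.125 + 0.0625 + 0.0625 + 0.015625 + 0.00390625 + 0.00390625
    = 134/256 = 0.5234375
Since 0.5234375 <= 1, Kraft's inequality IS satisfied.
A prefix code with these lengths CAN exist.

Kraft sum = 0.5234375. Satisfied.


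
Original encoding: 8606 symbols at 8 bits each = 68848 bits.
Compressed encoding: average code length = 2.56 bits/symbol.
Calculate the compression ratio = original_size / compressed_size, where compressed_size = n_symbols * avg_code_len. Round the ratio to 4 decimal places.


original_size = n_symbols * orig_bits = 8606 * 8 = 68848 bits
compressed_size = n_symbols * avg_code_len = 8606 * 2.56 = 22031.36 bits
ratio = original_size / compressed_size = 68848 / 22031.36 = 3.125

Compression ratio = 3.125


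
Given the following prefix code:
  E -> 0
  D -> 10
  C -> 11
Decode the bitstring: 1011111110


Decoding step by step:
Bits 10 -> D
Bits 11 -> C
Bits 11 -> C
Bits 11 -> C
Bits 10 -> D


Decoded message: DCCCD


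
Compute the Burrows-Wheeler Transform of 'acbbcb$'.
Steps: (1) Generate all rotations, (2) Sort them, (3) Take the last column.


Rotations (sorted):
  0: $acbbcb -> last char: b
  1: acbbcb$ -> last char: $
  2: b$acbbc -> last char: c
  3: bbcb$ac -> last char: c
  4: bcb$acb -> last char: b
  5: cb$acbb -> last char: b
  6: cbbcb$a -> last char: a


BWT = b$ccbba


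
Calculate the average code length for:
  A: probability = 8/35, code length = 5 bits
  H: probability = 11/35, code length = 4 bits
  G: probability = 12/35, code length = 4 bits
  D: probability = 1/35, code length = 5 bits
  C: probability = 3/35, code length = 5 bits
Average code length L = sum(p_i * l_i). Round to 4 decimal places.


Weighted contributions p_i * l_i:
  A: (8/35) * 5 = 40/35
  H: (11/35) * 4 = 44/35
  G: (12/35) * 4 = 48/35
  D: (1/35) * 5 = 5/35
  C: (3/35) * 5 = 15/35
Sum = (40 + 44 + 48 + 5 + 15)/35 = 152/35

L = 152/35 = 4.3429 bits/symbol


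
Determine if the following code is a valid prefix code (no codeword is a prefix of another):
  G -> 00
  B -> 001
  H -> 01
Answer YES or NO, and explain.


Checking each pair (does one codeword prefix another?):
  G='00' vs B='001': prefix -- VIOLATION

NO -- this is NOT a valid prefix code. G (00) is a prefix of B (001).


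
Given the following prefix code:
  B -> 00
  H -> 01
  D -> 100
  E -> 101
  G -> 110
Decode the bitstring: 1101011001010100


Decoding step by step:
Bits 110 -> G
Bits 101 -> E
Bits 100 -> D
Bits 101 -> E
Bits 01 -> H
Bits 00 -> B


Decoded message: GEDEHB


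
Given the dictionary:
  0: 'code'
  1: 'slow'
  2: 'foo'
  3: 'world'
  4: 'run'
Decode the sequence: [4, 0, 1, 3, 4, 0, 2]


Look up each index in the dictionary:
  4 -> 'run'
  0 -> 'code'
  1 -> 'slow'
  3 -> 'world'
  4 -> 'run'
  0 -> 'code'
  2 -> 'foo'

Decoded: "run code slow world run code foo"


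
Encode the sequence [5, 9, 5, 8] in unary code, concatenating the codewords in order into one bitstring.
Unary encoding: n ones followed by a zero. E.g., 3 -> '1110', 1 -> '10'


Encode each number as n ones followed by a terminating 0:
  5 -> 111110 (6 bits)
  9 -> 1111111110 (10 bits)
  5 -> 111110 (6 bits)
  8 -> 111111110 (9 bits)
Total length = 6 + 10 + 6 + 9 = 31 bits.

Unary([5, 9, 5, 8]) = 1111101111111110111110111111110 (31 bits)


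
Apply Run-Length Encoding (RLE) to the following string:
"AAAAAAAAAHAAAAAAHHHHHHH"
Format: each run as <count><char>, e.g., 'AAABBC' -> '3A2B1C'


Scanning runs left to right:
  i=0: run of 'A' x 9 -> '9A'
  i=9: run of 'H' x 1 -> '1H'
  i=10: run of 'A' x 6 -> '6A'
  i=16: run of 'H' x 7 -> '7H'

RLE = 9A1H6A7H


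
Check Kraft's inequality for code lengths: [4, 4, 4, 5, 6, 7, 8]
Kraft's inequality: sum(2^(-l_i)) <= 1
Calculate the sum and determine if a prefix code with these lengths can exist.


Sum = 2^(-4) + 2^(-4) + 2^(-4) + 2^(-5) + 2^(-6) + 2^(-7) + 2^(-8)
    = 0.0625 + 0.0625 + 0.0625 + 0.03125 + 0.015625 + 0.0078125 + 0.00390625
    = 63/256 = 0.24609375
Since 0.24609375 <= 1, Kraft's inequality IS satisfied.
A prefix code with these lengths CAN exist.

Kraft sum = 0.24609375. Satisfied.


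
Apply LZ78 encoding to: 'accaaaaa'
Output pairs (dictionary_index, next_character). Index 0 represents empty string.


LZ78 encoding steps:
Dictionary: {0: ''}
Step 1: w='' (idx 0), next='a' -> output (0, 'a'), add 'a' as idx 1
Step 2: w='' (idx 0), next='c' -> output (0, 'c'), add 'c' as idx 2
Step 3: w='c' (idx 2), next='a' -> output (2, 'a'), add 'ca' as idx 3
Step 4: w='a' (idx 1), next='a' -> output (1, 'a'), add 'aa' as idx 4
Step 5: w='aa' (idx 4), end of input -> output (4, '')


Encoded: [(0, 'a'), (0, 'c'), (2, 'a'), (1, 'a'), (4, '')]


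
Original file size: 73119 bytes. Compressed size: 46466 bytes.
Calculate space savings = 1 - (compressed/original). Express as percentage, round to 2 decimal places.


ratio = compressed/original = 46466/73119 = 0.635485
savings = 1 - ratio = 1 - 0.635485 = 0.364515
as a percentage: 0.364515 * 100 = 36.45%

Space savings = 1 - 46466/73119 = 36.45%


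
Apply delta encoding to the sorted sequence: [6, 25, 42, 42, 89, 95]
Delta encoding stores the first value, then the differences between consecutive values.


First value: 6
Deltas:
  25 - 6 = 19
  42 - 25 = 17
  42 - 42 = 0
  89 - 42 = 47
  95 - 89 = 6


Delta encoded: [6, 19, 17, 0, 47, 6]


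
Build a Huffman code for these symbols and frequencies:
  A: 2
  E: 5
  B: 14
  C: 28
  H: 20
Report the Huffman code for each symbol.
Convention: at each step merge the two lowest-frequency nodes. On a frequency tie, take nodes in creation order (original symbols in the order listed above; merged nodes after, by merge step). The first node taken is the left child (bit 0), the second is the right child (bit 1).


Huffman tree construction:
Step 1: Merge A(2) + E(5) = 7
Step 2: Merge (A+E)(7) + B(14) = 21
Step 3: Merge H(20) + ((A+E)+B)(21) = 41
Step 4: Merge C(28) + (H+((A+E)+B))(41) = 69
Read each symbol's code off the tree from the root (left child = 0, right child = 1).

Codes:
  A: 1100 (length 4)
  E: 1101 (length 4)
  B: 111 (length 3)
  C: 0 (length 1)
  H: 10 (length 2)
Average code length: 138/69 = 2.0000 bits/symbol


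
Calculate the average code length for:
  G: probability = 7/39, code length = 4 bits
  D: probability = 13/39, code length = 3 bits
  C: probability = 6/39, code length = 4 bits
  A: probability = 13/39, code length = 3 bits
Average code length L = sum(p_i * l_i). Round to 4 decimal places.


Weighted contributions p_i * l_i:
  G: (7/39) * 4 = 28/39
  D: (13/39) * 3 = 39/39
  C: (6/39) * 4 = 24/39
  A: (13/39) * 3 = 39/39
Sum = (28 + 39 + 24 + 39)/39 = 130/39

L = 130/39 = 3.3333 bits/symbol


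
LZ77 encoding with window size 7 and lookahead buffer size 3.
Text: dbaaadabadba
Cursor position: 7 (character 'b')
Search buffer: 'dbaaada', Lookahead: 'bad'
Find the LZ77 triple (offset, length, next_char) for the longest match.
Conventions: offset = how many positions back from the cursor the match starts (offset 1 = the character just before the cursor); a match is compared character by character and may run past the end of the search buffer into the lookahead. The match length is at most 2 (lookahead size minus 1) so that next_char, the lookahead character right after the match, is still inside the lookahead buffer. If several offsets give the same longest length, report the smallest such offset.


Try each offset into the search buffer:
  offset=1 (pos 6, char 'a'): match length 0
  offset=2 (pos 5, char 'd'): match length 0
  offset=3 (pos 4, char 'a'): match length 0
  offset=4 (pos 3, char 'a'): match length 0
  offset=5 (pos 2, char 'a'): match length 0
  offset=6 (pos 1, char 'b'): match length 2
  offset=7 (pos 0, char 'd'): match length 0
Longest match has length 2 at offset 6.
next_char = character at position 7 + 2 = 9 -> 'd'

Best match: offset=6, length=2 (matching 'ba' starting at position 1)
LZ77 triple: (6, 2, 'd')


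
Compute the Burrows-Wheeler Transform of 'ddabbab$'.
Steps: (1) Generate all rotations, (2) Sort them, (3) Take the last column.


Rotations (sorted):
  0: $ddabbab -> last char: b
  1: ab$ddabb -> last char: b
  2: abbab$dd -> last char: d
  3: b$ddabba -> last char: a
  4: bab$ddab -> last char: b
  5: bbab$dda -> last char: a
  6: dabbab$d -> last char: d
  7: ddabbab$ -> last char: $


BWT = bbdabad$


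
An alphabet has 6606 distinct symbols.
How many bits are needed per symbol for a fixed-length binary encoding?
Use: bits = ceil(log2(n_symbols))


log2(6606) = 12.6896
Bracket: 2^12 = 4096 < 6606 <= 2^13 = 8192
So ceil(log2(6606)) = 13

bits = ceil(log2(6606)) = ceil(12.6896) = 13 bits


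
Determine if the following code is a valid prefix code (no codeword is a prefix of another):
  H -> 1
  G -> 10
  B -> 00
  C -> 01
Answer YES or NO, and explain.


Checking each pair (does one codeword prefix another?):
  H='1' vs G='10': prefix -- VIOLATION

NO -- this is NOT a valid prefix code. H (1) is a prefix of G (10).


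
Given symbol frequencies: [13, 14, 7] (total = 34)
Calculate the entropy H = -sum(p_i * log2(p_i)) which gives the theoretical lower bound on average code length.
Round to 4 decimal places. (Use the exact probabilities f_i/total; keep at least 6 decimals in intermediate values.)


Per-symbol terms -p_i * log2(p_i) with p_i = f_i/34:
  p = 13/34 = 0.382353: log2(p) = -1.387023, -p*log2(p) = 0.530332
  p = 14/34 = 0.411765: log2(p) = -1.280108, -p*log2(p) = 0.527103
  p = 7/34 = 0.205882: log2(p) = -2.280108, -p*log2(p) = 0.469434
H = 0.530332 + 0.527103 + 0.469434 = 1.526869

H = 1.5269 bits/symbol


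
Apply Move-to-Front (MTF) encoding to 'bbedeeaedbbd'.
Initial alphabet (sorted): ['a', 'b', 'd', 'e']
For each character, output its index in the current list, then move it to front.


MTF encoding:
'b': index 1 in ['a', 'b', 'd', 'e'] -> ['b', 'a', 'd', 'e']
'b': index 0 in ['b', 'a', 'd', 'e'] -> ['b', 'a', 'd', 'e']
'e': index 3 in ['b', 'a', 'd', 'e'] -> ['e', 'b', 'a', 'd']
'd': index 3 in ['e', 'b', 'a', 'd'] -> ['d', 'e', 'b', 'a']
'e': index 1 in ['d', 'e', 'b', 'a'] -> ['e', 'd', 'b', 'a']
'e': index 0 in ['e', 'd', 'b', 'a'] -> ['e', 'd', 'b', 'a']
'a': index 3 in ['e', 'd', 'b', 'a'] -> ['a', 'e', 'd', 'b']
'e': index 1 in ['a', 'e', 'd', 'b'] -> ['e', 'a', 'd', 'b']
'd': index 2 in ['e', 'a', 'd', 'b'] -> ['d', 'e', 'a', 'b']
'b': index 3 in ['d', 'e', 'a', 'b'] -> ['b', 'd', 'e', 'a']
'b': index 0 in ['b', 'd', 'e', 'a'] -> ['b', 'd', 'e', 'a']
'd': index 1 in ['b', 'd', 'e', 'a'] -> ['d', 'b', 'e', 'a']


Output: [1, 0, 3, 3, 1, 0, 3, 1, 2, 3, 0, 1]


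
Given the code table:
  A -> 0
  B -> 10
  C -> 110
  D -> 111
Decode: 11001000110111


Decoding:
110 -> C
0 -> A
10 -> B
0 -> A
0 -> A
110 -> C
111 -> D


Result: CABAACD


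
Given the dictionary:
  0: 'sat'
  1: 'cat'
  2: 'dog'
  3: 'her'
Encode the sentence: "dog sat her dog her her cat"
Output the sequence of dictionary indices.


Look up each word in the dictionary:
  'dog' -> 2
  'sat' -> 0
  'her' -> 3
  'dog' -> 2
  'her' -> 3
  'her' -> 3
  'cat' -> 1

Encoded: [2, 0, 3, 2, 3, 3, 1]


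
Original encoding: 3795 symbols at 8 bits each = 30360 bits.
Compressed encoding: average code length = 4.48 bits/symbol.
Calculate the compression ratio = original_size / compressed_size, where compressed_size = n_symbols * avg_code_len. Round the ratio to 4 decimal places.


original_size = n_symbols * orig_bits = 3795 * 8 = 30360 bits
compressed_size = n_symbols * avg_code_len = 3795 * 4.48 = 17001.6 bits
ratio = original_size / compressed_size = 30360 / 17001.6 = 1.7857

Compression ratio = 1.7857


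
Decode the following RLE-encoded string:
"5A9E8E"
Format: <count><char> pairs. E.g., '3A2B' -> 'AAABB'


Expanding each <count><char> pair:
  5A -> 'AAAAA'
  9E -> 'EEEEEEEEE'
  8E -> 'EEEEEEEE'

Decoded = AAAAAEEEEEEEEEEEEEEEEE


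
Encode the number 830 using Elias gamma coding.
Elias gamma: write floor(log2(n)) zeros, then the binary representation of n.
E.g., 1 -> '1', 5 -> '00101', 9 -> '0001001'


num_bits = floor(log2(830)) + 1 = 10
leading_zeros = num_bits - 1 = 9
binary(830) = 1100111110

Elias gamma(830) = '000000000' + '1100111110' = 0000000001100111110 (19 bits)


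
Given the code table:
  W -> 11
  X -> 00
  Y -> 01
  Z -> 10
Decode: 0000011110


Decoding:
00 -> X
00 -> X
01 -> Y
11 -> W
10 -> Z


Result: XXYWZ


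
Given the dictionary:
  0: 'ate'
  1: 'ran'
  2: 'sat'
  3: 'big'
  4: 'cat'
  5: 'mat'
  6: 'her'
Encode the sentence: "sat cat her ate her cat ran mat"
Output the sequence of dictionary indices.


Look up each word in the dictionary:
  'sat' -> 2
  'cat' -> 4
  'her' -> 6
  'ate' -> 0
  'her' -> 6
  'cat' -> 4
  'ran' -> 1
  'mat' -> 5

Encoded: [2, 4, 6, 0, 6, 4, 1, 5]
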